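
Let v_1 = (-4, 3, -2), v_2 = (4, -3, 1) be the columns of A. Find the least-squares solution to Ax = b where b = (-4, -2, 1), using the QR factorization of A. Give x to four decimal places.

e_1 = v_1/‖v_1‖ = (-4, 3, -2)/5.3852 = (-0.7428, 0.5571, -0.3714).
r_{12} = e_1·v_2 = -5.0138.
u_2 = v_2 + 5.0138·e_1 = (0.2759, -0.2069, -0.8621).
‖u_2‖ = 0.9285, so e_2 = (0.2971, -0.2228, -0.9285).
Qᵀb = (1.4856, -1.6713).
Back-substitute: x_2 = -1.6713/0.9285 = -1.8000.
x_1 = (1.4856 + 5.0138·(-1.8000))/5.3852 = -1.4000.

x = (-1.4000, -1.8000)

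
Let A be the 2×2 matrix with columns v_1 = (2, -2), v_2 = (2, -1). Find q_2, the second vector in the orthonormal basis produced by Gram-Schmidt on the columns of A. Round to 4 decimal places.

q_2 = (0.7071, 0.7071)

v_1 = (2, -2); ‖v_1‖ = 2.8284, so q_1 = (0.7071, -0.7071).
q_1·v_2 = 0.7071·2 + (-0.7071)·(-1) = 2.1213.
u_2 = v_2 − 2.1213·q_1 = (0.5000, 0.5000).
‖u_2‖ = 0.7071, so q_2 = (0.7071, 0.7071).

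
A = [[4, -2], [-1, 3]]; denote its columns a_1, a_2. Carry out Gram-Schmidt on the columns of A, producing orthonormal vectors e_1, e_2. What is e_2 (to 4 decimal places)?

a_1 = (4, -1); ‖a_1‖ = 4.1231, so e_1 = (0.9701, -0.2425).
e_1·a_2 = 0.9701·(-2) + (-0.2425)·3 = -2.6679.
u_2 = a_2 + 2.6679·e_1 = (0.5882, 2.3529).
‖u_2‖ = 2.4254, so e_2 = (0.2425, 0.9701).

e_2 = (0.2425, 0.9701)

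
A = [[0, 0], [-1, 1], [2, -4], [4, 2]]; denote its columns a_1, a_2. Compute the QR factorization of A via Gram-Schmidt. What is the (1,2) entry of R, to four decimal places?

a_1 = (0, -1, 2, 4); ‖a_1‖ = 4.5826, so e_1 = (0.0000, -0.2182, 0.4364, 0.8729).
r_{12} = e_1·a_2 = -0.2182.

r_{12} = -0.2182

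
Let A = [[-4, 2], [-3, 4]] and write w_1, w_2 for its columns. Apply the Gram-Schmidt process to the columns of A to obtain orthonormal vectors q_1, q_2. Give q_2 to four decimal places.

w_1 = (-4, -3); ‖w_1‖ = 5.0000, so q_1 = (-0.8000, -0.6000).
q_1·w_2 = (-0.8000)·2 + (-0.6000)·4 = -4.0000.
u_2 = w_2 + 4.0000·q_1 = (-1.2000, 1.6000).
‖u_2‖ = 2.0000, so q_2 = (-0.6000, 0.8000).

q_2 = (-0.6000, 0.8000)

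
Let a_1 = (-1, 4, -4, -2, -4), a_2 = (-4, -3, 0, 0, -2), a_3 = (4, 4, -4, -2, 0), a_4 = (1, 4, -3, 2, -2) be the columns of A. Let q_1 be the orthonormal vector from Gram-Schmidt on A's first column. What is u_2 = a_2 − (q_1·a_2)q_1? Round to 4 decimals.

a_1 = (-1, 4, -4, -2, -4); ‖a_1‖ = 7.2801, so q_1 = (-0.1374, 0.5494, -0.5494, -0.2747, -0.5494).
q_1·a_2 = (-0.1374)·(-4) + 0.5494·(-3) + (-0.5494)·0 + (-0.2747)·0 + (-0.5494)·(-2) = 0.0000.
u_2 = a_2 + 0.0000·q_1 = (-4.0000, -3.0000, 0.0000, 0.0000, -2.0000).

u_2 = (-4.0000, -3.0000, 0.0000, 0.0000, -2.0000)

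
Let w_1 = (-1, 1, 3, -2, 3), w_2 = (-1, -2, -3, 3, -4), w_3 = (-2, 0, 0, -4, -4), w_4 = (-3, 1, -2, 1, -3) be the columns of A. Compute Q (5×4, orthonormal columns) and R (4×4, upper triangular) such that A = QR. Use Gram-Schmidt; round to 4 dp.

Q = [[-0.2041, -0.8609, -0.1428, -0.3665], [0.2041, -0.3311, 0.0974, 0.8534], [0.6124, 0.1987, -0.0068, -0.3368], [-0.4082, 0.2649, -0.7841, 0.1518], [0.6124, -0.1987, -0.5960, 0.0314]], R = [[4.8990, -5.7155, -0.4082, -2.6536], [0.0000, 2.5166, 1.4570, 2.7153], [0.0000, 0.0000, 5.8061, 1.5433], [0.0000, 0.0000, 0.0000, 2.6840]]

e_1 = w_1/‖w_1‖ = (-1, 1, 3, -2, 3)/4.8990 = (-0.2041, 0.2041, 0.6124, -0.4082, 0.6124).
r_{12} = e_1·w_2 = -5.7155.
u_2 = w_2 + 5.7155·e_1 = (-2.1667, -0.8333, 0.5000, 0.6667, -0.5000).
‖u_2‖ = 2.5166, so e_2 = (-0.8609, -0.3311, 0.1987, 0.2649, -0.1987).
r_{13} = e_1·w_3 = -0.4082; r_{23} = e_2·w_3 = 1.4570.
u_3 = w_3 + 0.4082·e_1 − 1.4570·e_2 = (-0.8289, 0.5658, -0.0395, -4.5526, -3.4605).
‖u_3‖ = 5.8061, so e_3 = (-0.1428, 0.0974, -0.0068, -0.7841, -0.5960).
r_{14} = e_1·w_4 = -2.6536; r_{24} = e_2·w_4 = 2.7153; r_{34} = e_3·w_4 = 1.5433.
u_4 = w_4 + 2.6536·e_1 − 2.7153·e_2 − 1.5433·e_3 = (-0.9836, 2.2904, -0.9040, 0.4075, 0.0843).
‖u_4‖ = 2.6840, so e_4 = (-0.3665, 0.8534, -0.3368, 0.1518, 0.0314).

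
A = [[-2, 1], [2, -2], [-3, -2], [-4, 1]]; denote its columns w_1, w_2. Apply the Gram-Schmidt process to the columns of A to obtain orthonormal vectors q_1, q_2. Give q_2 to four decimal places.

q_1 = w_1/‖w_1‖ = (-2, 2, -3, -4)/5.7446 = (-0.3482, 0.3482, -0.5222, -0.6963).
r_{12} = q_1·w_2 = -0.6963.
u_2 = w_2 + 0.6963·q_1 = (0.7576, -1.7576, -2.3636, 0.5152).
‖u_2‖ = 3.0847, so q_2 = (0.2456, -0.5698, -0.7663, 0.1670).

q_2 = (0.2456, -0.5698, -0.7663, 0.1670)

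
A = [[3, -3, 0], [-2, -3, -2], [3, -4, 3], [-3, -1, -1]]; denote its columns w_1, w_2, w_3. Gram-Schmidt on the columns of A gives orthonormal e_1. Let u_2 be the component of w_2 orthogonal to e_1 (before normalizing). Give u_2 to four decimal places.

w_1 = (3, -2, 3, -3); ‖w_1‖ = 5.5678, so e_1 = (0.5388, -0.3592, 0.5388, -0.5388).
e_1·w_2 = 0.5388·(-3) + (-0.3592)·(-3) + 0.5388·(-4) + (-0.5388)·(-1) = -2.1553.
u_2 = w_2 + 2.1553·e_1 = (-1.8387, -3.7742, -2.8387, -2.1613).

u_2 = (-1.8387, -3.7742, -2.8387, -2.1613)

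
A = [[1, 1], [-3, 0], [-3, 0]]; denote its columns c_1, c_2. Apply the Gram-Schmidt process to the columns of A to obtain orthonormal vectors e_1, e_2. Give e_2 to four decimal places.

e_2 = (0.9733, 0.1622, 0.1622)

c_1 = (1, -3, -3); ‖c_1‖ = 4.3589, so e_1 = (0.2294, -0.6882, -0.6882).
e_1·c_2 = 0.2294·1 + (-0.6882)·0 + (-0.6882)·0 = 0.2294.
u_2 = c_2 − 0.2294·e_1 = (0.9474, 0.1579, 0.1579).
‖u_2‖ = 0.9733, so e_2 = (0.9733, 0.1622, 0.1622).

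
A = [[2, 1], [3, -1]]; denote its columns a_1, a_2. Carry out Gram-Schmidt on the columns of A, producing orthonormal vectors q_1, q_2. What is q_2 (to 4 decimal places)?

q_2 = (0.8321, -0.5547)

q_1 = a_1/‖a_1‖ = (2, 3)/3.6056 = (0.5547, 0.8321).
r_{12} = q_1·a_2 = -0.2774.
u_2 = a_2 + 0.2774·q_1 = (1.1538, -0.7692).
‖u_2‖ = 1.3868, so q_2 = (0.8321, -0.5547).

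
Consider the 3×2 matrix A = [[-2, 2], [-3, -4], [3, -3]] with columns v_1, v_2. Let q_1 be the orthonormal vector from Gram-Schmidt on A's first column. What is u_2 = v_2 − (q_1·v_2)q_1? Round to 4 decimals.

u_2 = (1.9091, -4.1364, -2.8636)

v_1 = (-2, -3, 3); ‖v_1‖ = 4.6904, so q_1 = (-0.4264, -0.6396, 0.6396).
q_1·v_2 = (-0.4264)·2 + (-0.6396)·(-4) + 0.6396·(-3) = -0.2132.
u_2 = v_2 + 0.2132·q_1 = (1.9091, -4.1364, -2.8636).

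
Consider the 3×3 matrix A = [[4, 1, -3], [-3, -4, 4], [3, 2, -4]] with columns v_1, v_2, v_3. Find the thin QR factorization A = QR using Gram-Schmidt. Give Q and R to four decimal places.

Q = [[0.6860, -0.6106, 0.3956], [-0.5145, -0.7916, -0.3297], [0.5145, 0.0226, -0.8572]], R = [[5.8310, 3.7730, -6.1739], [0.0000, 2.6009, -1.4248], [0.0000, 0.0000, 0.9231]]

v_1 = (4, -3, 3); ‖v_1‖ = 5.8310, so e_1 = (0.6860, -0.5145, 0.5145).
e_1·v_2 = 0.6860·1 + (-0.5145)·(-4) + 0.5145·2 = 3.7730.
u_2 = v_2 − 3.7730·e_1 = (-1.5882, -2.0588, 0.0588).
‖u_2‖ = 2.6009, so e_2 = (-0.6106, -0.7916, 0.0226).
e_1·v_3 = 0.6860·(-3) + (-0.5145)·4 + 0.5145·(-4) = -6.1739; e_2·v_3 = (-0.6106)·(-3) + (-0.7916)·4 + 0.0226·(-4) = -1.4248.
u_3 = v_3 + 6.1739·e_1 + 1.4248·e_2 = (0.3652, -0.3043, -0.7913).
‖u_3‖ = 0.9231, so e_3 = (0.3956, -0.3297, -0.8572).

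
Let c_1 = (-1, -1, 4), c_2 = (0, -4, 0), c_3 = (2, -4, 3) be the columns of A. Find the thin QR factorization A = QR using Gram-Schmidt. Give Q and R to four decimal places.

c_1 = (-1, -1, 4); ‖c_1‖ = 4.2426, so e_1 = (-0.2357, -0.2357, 0.9428).
e_1·c_2 = (-0.2357)·0 + (-0.2357)·(-4) + 0.9428·0 = 0.9428.
u_2 = c_2 − 0.9428·e_1 = (0.2222, -3.7778, -0.8889).
‖u_2‖ = 3.8873, so e_2 = (0.0572, -0.9718, -0.2287).
e_1·c_3 = (-0.2357)·2 + (-0.2357)·(-4) + 0.9428·3 = 3.2998; e_2·c_3 = 0.0572·2 + (-0.9718)·(-4) + (-0.2287)·3 = 3.3156.
u_3 = c_3 − 3.2998·e_1 − 3.3156·e_2 = (2.5882, 0.0000, 0.6471).
‖u_3‖ = 2.6679, so e_3 = (0.9701, 0.0000, 0.2425).

Q = [[-0.2357, 0.0572, 0.9701], [-0.2357, -0.9718, 0.0000], [0.9428, -0.2287, 0.2425]], R = [[4.2426, 0.9428, 3.2998], [0.0000, 3.8873, 3.3156], [0.0000, 0.0000, 2.6679]]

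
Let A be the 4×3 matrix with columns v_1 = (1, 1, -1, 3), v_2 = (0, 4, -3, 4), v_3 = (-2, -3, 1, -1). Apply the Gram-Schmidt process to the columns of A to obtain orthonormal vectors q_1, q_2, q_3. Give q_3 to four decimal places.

q_1 = v_1/‖v_1‖ = (1, 1, -1, 3)/3.4641 = (0.2887, 0.2887, -0.2887, 0.8660).
r_{12} = q_1·v_2 = 5.4848.
u_2 = v_2 − 5.4848·q_1 = (-1.5833, 2.4167, -1.4167, -0.7500).
‖u_2‖ = 3.3040, so q_2 = (-0.4792, 0.7314, -0.4288, -0.2270).
r_{13} = q_1·v_3 = -2.5981; r_{23} = q_2·v_3 = -1.4376.
u_3 = v_3 + 2.5981·q_1 + 1.4376·q_2 = (-1.9389, -1.1985, -0.3664, 0.9237).
‖u_3‖ = 2.4866, so q_3 = (-0.7798, -0.4820, -0.1474, 0.3715).

q_3 = (-0.7798, -0.4820, -0.1474, 0.3715)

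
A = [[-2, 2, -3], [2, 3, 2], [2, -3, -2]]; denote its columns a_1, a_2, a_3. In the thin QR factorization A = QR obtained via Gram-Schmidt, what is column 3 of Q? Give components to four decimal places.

a_1 = (-2, 2, 2); ‖a_1‖ = 3.4641, so q_1 = (-0.5774, 0.5774, 0.5774).
q_1·a_2 = (-0.5774)·2 + 0.5774·3 + 0.5774·(-3) = -1.1547.
u_2 = a_2 + 1.1547·q_1 = (1.3333, 3.6667, -2.3333).
‖u_2‖ = 4.5461, so q_2 = (0.2933, 0.8066, -0.5133).
q_1·a_3 = (-0.5774)·(-3) + 0.5774·2 + 0.5774·(-2) = 1.7321; q_2·a_3 = 0.2933·(-3) + 0.8066·2 + (-0.5133)·(-2) = 1.7598.
u_3 = a_3 − 1.7321·q_1 − 1.7598·q_2 = (-2.5161, -0.4194, -2.0968).
‖u_3‖ = 3.3020, so q_3 = (-0.7620, -0.1270, -0.6350).

q_3 = (-0.7620, -0.1270, -0.6350)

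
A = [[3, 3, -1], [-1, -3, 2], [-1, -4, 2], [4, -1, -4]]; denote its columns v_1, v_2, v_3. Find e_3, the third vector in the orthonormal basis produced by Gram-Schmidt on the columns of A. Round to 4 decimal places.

e_3 = (0.7544, 0.4006, 0.3593, -0.3758)

v_1 = (3, -1, -1, 4); ‖v_1‖ = 5.1962, so e_1 = (0.5774, -0.1925, -0.1925, 0.7698).
e_1·v_2 = 0.5774·3 + (-0.1925)·(-3) + (-0.1925)·(-4) + 0.7698·(-1) = 2.3094.
u_2 = v_2 − 2.3094·e_1 = (1.6667, -2.5556, -3.5556, -2.7778).
‖u_2‖ = 5.4467, so e_2 = (0.3060, -0.4692, -0.6528, -0.5100).
e_1·v_3 = 0.5774·(-1) + (-0.1925)·2 + (-0.1925)·2 + 0.7698·(-4) = -4.4264; e_2·v_3 = 0.3060·(-1) + (-0.4692)·2 + (-0.6528)·2 + (-0.5100)·(-4) = -0.5100.
u_3 = v_3 + 4.4264·e_1 + 0.5100·e_2 = (1.7116, 0.9089, 0.8152, -0.8527).
‖u_3‖ = 2.2688, so e_3 = (0.7544, 0.4006, 0.3593, -0.3758).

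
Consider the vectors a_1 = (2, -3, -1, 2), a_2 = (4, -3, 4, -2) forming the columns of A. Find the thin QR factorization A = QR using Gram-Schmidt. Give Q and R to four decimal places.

Q = [[0.4714, 0.4714], [-0.7071, -0.2357], [-0.2357, 0.7071], [0.4714, -0.4714]], R = [[4.2426, 2.1213], [0.0000, 6.3640]]

a_1 = (2, -3, -1, 2); ‖a_1‖ = 4.2426, so e_1 = (0.4714, -0.7071, -0.2357, 0.4714).
e_1·a_2 = 0.4714·4 + (-0.7071)·(-3) + (-0.2357)·4 + 0.4714·(-2) = 2.1213.
u_2 = a_2 − 2.1213·e_1 = (3.0000, -1.5000, 4.5000, -3.0000).
‖u_2‖ = 6.3640, so e_2 = (0.4714, -0.2357, 0.7071, -0.4714).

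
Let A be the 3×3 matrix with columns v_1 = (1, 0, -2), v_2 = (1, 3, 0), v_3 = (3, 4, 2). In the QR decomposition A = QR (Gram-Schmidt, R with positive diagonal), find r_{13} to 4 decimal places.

r_{13} = -0.4472

e_1 = v_1/‖v_1‖ = (1, 0, -2)/2.2361 = (0.4472, 0.0000, -0.8944).
r_{13} = e_1·v_3 = -0.4472.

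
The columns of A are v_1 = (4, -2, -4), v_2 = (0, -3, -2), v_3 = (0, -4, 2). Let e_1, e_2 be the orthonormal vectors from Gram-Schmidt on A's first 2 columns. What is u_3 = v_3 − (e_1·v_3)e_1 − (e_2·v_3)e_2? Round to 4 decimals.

e_1 = v_1/‖v_1‖ = (4, -2, -4)/6.0000 = (0.6667, -0.3333, -0.6667).
r_{12} = e_1·v_2 = 2.3333.
u_2 = v_2 − 2.3333·e_1 = (-1.5556, -2.2222, -0.4444).
‖u_2‖ = 2.7487, so e_2 = (-0.5659, -0.8085, -0.1617).
r_{13} = e_1·v_3 = 0.0000; r_{23} = e_2·v_3 = 2.9104.
u_3 = v_3 + 0.0000·e_1 − 2.9104·e_2 = (1.6471, -1.6471, 2.4706).

u_3 = (1.6471, -1.6471, 2.4706)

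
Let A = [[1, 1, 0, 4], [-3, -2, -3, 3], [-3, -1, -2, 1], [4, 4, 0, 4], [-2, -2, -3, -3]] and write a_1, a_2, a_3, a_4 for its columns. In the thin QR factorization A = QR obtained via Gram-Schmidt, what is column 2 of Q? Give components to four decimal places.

q_2 = (0.1350, 0.1800, 0.7649, 0.5399, -0.2700)

a_1 = (1, -3, -3, 4, -2); ‖a_1‖ = 6.2450, so q_1 = (0.1601, -0.4804, -0.4804, 0.6405, -0.3203).
q_1·a_2 = 0.1601·1 + (-0.4804)·(-2) + (-0.4804)·(-1) + 0.6405·4 + (-0.3203)·(-2) = 4.8038.
u_2 = a_2 − 4.8038·q_1 = (0.2308, 0.3077, 1.3077, 0.9231, -0.4615).
‖u_2‖ = 1.7097, so q_2 = (0.1350, 0.1800, 0.7649, 0.5399, -0.2700).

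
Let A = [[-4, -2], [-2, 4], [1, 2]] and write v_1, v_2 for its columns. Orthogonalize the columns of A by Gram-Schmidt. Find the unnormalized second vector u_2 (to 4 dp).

v_1 = (-4, -2, 1); ‖v_1‖ = 4.5826, so e_1 = (-0.8729, -0.4364, 0.2182).
e_1·v_2 = (-0.8729)·(-2) + (-0.4364)·4 + 0.2182·2 = 0.4364.
u_2 = v_2 − 0.4364·e_1 = (-1.6190, 4.1905, 1.9048).

u_2 = (-1.6190, 4.1905, 1.9048)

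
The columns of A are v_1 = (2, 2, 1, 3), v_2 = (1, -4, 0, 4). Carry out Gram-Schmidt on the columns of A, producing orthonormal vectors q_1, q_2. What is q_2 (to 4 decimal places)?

q_2 = (0.0599, -0.8382, -0.0599, 0.5388)

q_1 = v_1/‖v_1‖ = (2, 2, 1, 3)/4.2426 = (0.4714, 0.4714, 0.2357, 0.7071).
r_{12} = q_1·v_2 = 1.4142.
u_2 = v_2 − 1.4142·q_1 = (0.3333, -4.6667, -0.3333, 3.0000).
‖u_2‖ = 5.5678, so q_2 = (0.0599, -0.8382, -0.0599, 0.5388).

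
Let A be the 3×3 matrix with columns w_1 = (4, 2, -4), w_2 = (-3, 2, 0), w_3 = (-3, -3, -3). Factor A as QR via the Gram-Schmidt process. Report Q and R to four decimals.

Q = [[0.6667, -0.6302, -0.3980], [0.3333, 0.7297, -0.5970], [-0.6667, -0.2653, -0.6965]], R = [[6.0000, -1.3333, -1.0000], [0.0000, 3.3500, 0.4975], [0.0000, 0.0000, 5.0747]]

w_1 = (4, 2, -4); ‖w_1‖ = 6.0000, so e_1 = (0.6667, 0.3333, -0.6667).
e_1·w_2 = 0.6667·(-3) + 0.3333·2 + (-0.6667)·0 = -1.3333.
u_2 = w_2 + 1.3333·e_1 = (-2.1111, 2.4444, -0.8889).
‖u_2‖ = 3.3500, so e_2 = (-0.6302, 0.7297, -0.2653).
e_1·w_3 = 0.6667·(-3) + 0.3333·(-3) + (-0.6667)·(-3) = -1.0000; e_2·w_3 = (-0.6302)·(-3) + 0.7297·(-3) + (-0.2653)·(-3) = 0.4975.
u_3 = w_3 + 1.0000·e_1 − 0.4975·e_2 = (-2.0198, -3.0297, -3.5347).
‖u_3‖ = 5.0747, so e_3 = (-0.3980, -0.5970, -0.6965).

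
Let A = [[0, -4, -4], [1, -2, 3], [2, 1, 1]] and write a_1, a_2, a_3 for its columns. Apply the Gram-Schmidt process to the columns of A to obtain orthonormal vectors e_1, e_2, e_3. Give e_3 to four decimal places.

e_3 = (-0.4880, 0.7807, -0.3904)

a_1 = (0, 1, 2); ‖a_1‖ = 2.2361, so e_1 = (0.0000, 0.4472, 0.8944).
e_1·a_2 = 0.0000·(-4) + 0.4472·(-2) + 0.8944·1 = 0.0000.
u_2 = a_2 + 0.0000·e_1 = (-4.0000, -2.0000, 1.0000).
‖u_2‖ = 4.5826, so e_2 = (-0.8729, -0.4364, 0.2182).
e_1·a_3 = 0.0000·(-4) + 0.4472·3 + 0.8944·1 = 2.2361; e_2·a_3 = (-0.8729)·(-4) + (-0.4364)·3 + 0.2182·1 = 2.4004.
u_3 = a_3 − 2.2361·e_1 − 2.4004·e_2 = (-1.9048, 3.0476, -1.5238).
‖u_3‖ = 3.9036, so e_3 = (-0.4880, 0.7807, -0.3904).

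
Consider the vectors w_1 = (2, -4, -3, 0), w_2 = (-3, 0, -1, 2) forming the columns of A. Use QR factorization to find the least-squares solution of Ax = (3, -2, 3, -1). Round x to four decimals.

w_1 = (2, -4, -3, 0); ‖w_1‖ = 5.3852, so e_1 = (0.3714, -0.7428, -0.5571, 0.0000).
e_1·w_2 = 0.3714·(-3) + (-0.7428)·0 + (-0.5571)·(-1) + 0.0000·2 = -0.5571.
u_2 = w_2 + 0.5571·e_1 = (-2.7931, -0.4138, -1.3103, 2.0000).
‖u_2‖ = 3.7000, so e_2 = (-0.7549, -0.1118, -0.3542, 0.5405).
Qᵀb = (0.9285, -3.6440).
Back-substitute: x_2 = -3.6440/3.7000 = -0.9849.
x_1 = (0.9285 + 0.5571·(-0.9849))/5.3852 = 0.0705.

x = (0.0705, -0.9849)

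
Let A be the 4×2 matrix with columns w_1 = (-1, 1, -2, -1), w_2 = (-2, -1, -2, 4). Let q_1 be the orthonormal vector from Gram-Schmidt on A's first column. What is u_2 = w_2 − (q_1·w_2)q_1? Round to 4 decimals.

q_1 = w_1/‖w_1‖ = (-1, 1, -2, -1)/2.6458 = (-0.3780, 0.3780, -0.7559, -0.3780).
r_{12} = q_1·w_2 = 0.3780.
u_2 = w_2 − 0.3780·q_1 = (-1.8571, -1.1429, -1.7143, 4.1429).

u_2 = (-1.8571, -1.1429, -1.7143, 4.1429)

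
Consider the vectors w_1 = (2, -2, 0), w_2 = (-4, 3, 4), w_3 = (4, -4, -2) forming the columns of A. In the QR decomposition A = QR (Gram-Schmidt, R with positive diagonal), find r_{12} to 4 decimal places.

r_{12} = -4.9497

w_1 = (2, -2, 0); ‖w_1‖ = 2.8284, so e_1 = (0.7071, -0.7071, 0.0000).
r_{12} = e_1·w_2 = -4.9497.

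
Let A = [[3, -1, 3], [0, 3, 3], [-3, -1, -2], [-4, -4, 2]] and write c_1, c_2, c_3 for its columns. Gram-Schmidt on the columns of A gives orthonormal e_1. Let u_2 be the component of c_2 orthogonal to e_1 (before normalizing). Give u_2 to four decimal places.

u_2 = (-2.4118, 3.0000, 0.4118, -2.1176)

c_1 = (3, 0, -3, -4); ‖c_1‖ = 5.8310, so e_1 = (0.5145, 0.0000, -0.5145, -0.6860).
e_1·c_2 = 0.5145·(-1) + 0.0000·3 + (-0.5145)·(-1) + (-0.6860)·(-4) = 2.7440.
u_2 = c_2 − 2.7440·e_1 = (-2.4118, 3.0000, 0.4118, -2.1176).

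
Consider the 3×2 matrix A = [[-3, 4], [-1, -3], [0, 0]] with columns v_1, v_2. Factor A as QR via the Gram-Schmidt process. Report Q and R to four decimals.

v_1 = (-3, -1, 0); ‖v_1‖ = 3.1623, so q_1 = (-0.9487, -0.3162, 0.0000).
q_1·v_2 = (-0.9487)·4 + (-0.3162)·(-3) + 0.0000·0 = -2.8460.
u_2 = v_2 + 2.8460·q_1 = (1.3000, -3.9000, 0.0000).
‖u_2‖ = 4.1110, so q_2 = (0.3162, -0.9487, 0.0000).

Q = [[-0.9487, 0.3162], [-0.3162, -0.9487], [0.0000, 0.0000]], R = [[3.1623, -2.8460], [0.0000, 4.1110]]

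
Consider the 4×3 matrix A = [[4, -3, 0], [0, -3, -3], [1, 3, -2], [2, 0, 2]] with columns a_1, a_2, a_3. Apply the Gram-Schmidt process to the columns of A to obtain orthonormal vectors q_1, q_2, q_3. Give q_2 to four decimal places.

q_1 = a_1/‖a_1‖ = (4, 0, 1, 2)/4.5826 = (0.8729, 0.0000, 0.2182, 0.4364).
r_{12} = q_1·a_2 = -1.9640.
u_2 = a_2 + 1.9640·q_1 = (-1.2857, -3.0000, 3.4286, 0.8571).
‖u_2‖ = 4.8107, so q_2 = (-0.2673, -0.6236, 0.7127, 0.1782).

q_2 = (-0.2673, -0.6236, 0.7127, 0.1782)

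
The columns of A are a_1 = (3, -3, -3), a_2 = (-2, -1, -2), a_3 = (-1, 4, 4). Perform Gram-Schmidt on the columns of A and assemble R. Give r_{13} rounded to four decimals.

a_1 = (3, -3, -3); ‖a_1‖ = 5.1962, so e_1 = (0.5774, -0.5774, -0.5774).
r_{13} = e_1·a_3 = -5.1962.

r_{13} = -5.1962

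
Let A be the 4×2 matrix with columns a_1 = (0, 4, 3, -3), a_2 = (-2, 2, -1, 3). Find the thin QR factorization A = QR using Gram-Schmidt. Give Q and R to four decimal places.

Q = [[0.0000, -0.4777], [0.6860, 0.5901], [0.5145, -0.1545], [-0.5145, 0.6322]], R = [[5.8310, -0.6860], [0.0000, 4.1868]]

e_1 = a_1/‖a_1‖ = (0, 4, 3, -3)/5.8310 = (0.0000, 0.6860, 0.5145, -0.5145).
r_{12} = e_1·a_2 = -0.6860.
u_2 = a_2 + 0.6860·e_1 = (-2.0000, 2.4706, -0.6471, 2.6471).
‖u_2‖ = 4.1868, so e_2 = (-0.4777, 0.5901, -0.1545, 0.6322).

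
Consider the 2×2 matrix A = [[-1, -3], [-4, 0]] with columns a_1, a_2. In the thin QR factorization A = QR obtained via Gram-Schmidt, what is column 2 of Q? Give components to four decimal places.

a_1 = (-1, -4); ‖a_1‖ = 4.1231, so e_1 = (-0.2425, -0.9701).
e_1·a_2 = (-0.2425)·(-3) + (-0.9701)·0 = 0.7276.
u_2 = a_2 − 0.7276·e_1 = (-2.8235, 0.7059).
‖u_2‖ = 2.9104, so e_2 = (-0.9701, 0.2425).

e_2 = (-0.9701, 0.2425)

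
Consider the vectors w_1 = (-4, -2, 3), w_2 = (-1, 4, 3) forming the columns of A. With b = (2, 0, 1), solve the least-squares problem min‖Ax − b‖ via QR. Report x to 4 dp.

x = (-0.1852, 0.0741)

w_1 = (-4, -2, 3); ‖w_1‖ = 5.3852, so q_1 = (-0.7428, -0.3714, 0.5571).
q_1·w_2 = (-0.7428)·(-1) + (-0.3714)·4 + 0.5571·3 = 0.9285.
u_2 = w_2 − 0.9285·q_1 = (-0.3103, 4.3448, 2.4828).
‖u_2‖ = 5.0138, so q_2 = (-0.0619, 0.8666, 0.4952).
Qᵀb = (-0.9285, 0.3714).
Back-substitute: x_2 = 0.3714/5.0138 = 0.0741.
x_1 = (-0.9285 − 0.9285·0.0741)/5.3852 = -0.1852.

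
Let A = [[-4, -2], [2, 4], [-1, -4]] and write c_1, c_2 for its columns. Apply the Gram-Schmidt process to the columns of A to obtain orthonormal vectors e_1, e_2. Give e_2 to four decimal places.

e_2 = (0.4395, 0.5089, -0.7402)

c_1 = (-4, 2, -1); ‖c_1‖ = 4.5826, so e_1 = (-0.8729, 0.4364, -0.2182).
e_1·c_2 = (-0.8729)·(-2) + 0.4364·4 + (-0.2182)·(-4) = 4.3644.
u_2 = c_2 − 4.3644·e_1 = (1.8095, 2.0952, -3.0476).
‖u_2‖ = 4.1173, so e_2 = (0.4395, 0.5089, -0.7402).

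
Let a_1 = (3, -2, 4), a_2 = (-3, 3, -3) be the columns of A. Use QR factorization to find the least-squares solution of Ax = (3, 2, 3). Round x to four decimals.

a_1 = (3, -2, 4); ‖a_1‖ = 5.3852, so q_1 = (0.5571, -0.3714, 0.7428).
q_1·a_2 = 0.5571·(-3) + (-0.3714)·3 + 0.7428·(-3) = -5.0138.
u_2 = a_2 + 5.0138·q_1 = (-0.2069, 1.1379, 0.7241).
‖u_2‖ = 1.3646, so q_2 = (-0.1516, 0.8339, 0.5307).
Qᵀb = (3.1568, 2.8050).
Back-substitute: x_2 = 2.8050/1.3646 = 2.0556.
x_1 = (3.1568 + 5.0138·2.0556)/5.3852 = 2.5000.

x = (2.5000, 2.0556)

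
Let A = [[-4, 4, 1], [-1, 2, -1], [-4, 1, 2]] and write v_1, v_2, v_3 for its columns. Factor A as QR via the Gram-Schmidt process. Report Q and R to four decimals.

e_1 = v_1/‖v_1‖ = (-4, -1, -4)/5.7446 = (-0.6963, -0.1741, -0.6963).
r_{12} = e_1·v_2 = -3.8297.
u_2 = v_2 + 3.8297·e_1 = (1.3333, 1.3333, -1.6667).
‖u_2‖ = 2.5166, so e_2 = (0.5298, 0.5298, -0.6623).
r_{13} = e_1·v_3 = -1.9149; r_{23} = e_2·v_3 = -1.3245.
u_3 = v_3 + 1.9149·e_1 + 1.3245·e_2 = (0.3684, -0.6316, -0.2105).
‖u_3‖ = 0.7609, so e_3 = (0.4842, -0.8301, -0.2767).

Q = [[-0.6963, 0.5298, 0.4842], [-0.1741, 0.5298, -0.8301], [-0.6963, -0.6623, -0.2767]], R = [[5.7446, -3.8297, -1.9149], [0.0000, 2.5166, -1.3245], [0.0000, 0.0000, 0.7609]]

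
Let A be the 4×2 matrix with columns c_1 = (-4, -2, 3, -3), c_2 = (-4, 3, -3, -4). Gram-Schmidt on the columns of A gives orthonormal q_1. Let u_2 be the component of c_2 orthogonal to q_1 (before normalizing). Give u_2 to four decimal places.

c_1 = (-4, -2, 3, -3); ‖c_1‖ = 6.1644, so q_1 = (-0.6489, -0.3244, 0.4867, -0.4867).
q_1·c_2 = (-0.6489)·(-4) + (-0.3244)·3 + 0.4867·(-3) + (-0.4867)·(-4) = 2.1089.
u_2 = c_2 − 2.1089·q_1 = (-2.6316, 3.6842, -4.0263, -2.9737).

u_2 = (-2.6316, 3.6842, -4.0263, -2.9737)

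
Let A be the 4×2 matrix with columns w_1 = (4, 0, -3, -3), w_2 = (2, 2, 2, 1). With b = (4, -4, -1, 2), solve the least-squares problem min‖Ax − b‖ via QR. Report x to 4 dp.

x = (0.3832, 0.0295)

w_1 = (4, 0, -3, -3); ‖w_1‖ = 5.8310, so e_1 = (0.6860, 0.0000, -0.5145, -0.5145).
e_1·w_2 = 0.6860·2 + 0.0000·2 + (-0.5145)·2 + (-0.5145)·1 = -0.1715.
u_2 = w_2 + 0.1715·e_1 = (2.1176, 2.0000, 1.9118, 0.9118).
‖u_2‖ = 3.6015, so e_2 = (0.5880, 0.5553, 0.5308, 0.2532).
Qᵀb = (2.2295, 0.1062).
Back-substitute: x_2 = 0.1062/3.6015 = 0.0295.
x_1 = (2.2295 + 0.1715·0.0295)/5.8310 = 0.3832.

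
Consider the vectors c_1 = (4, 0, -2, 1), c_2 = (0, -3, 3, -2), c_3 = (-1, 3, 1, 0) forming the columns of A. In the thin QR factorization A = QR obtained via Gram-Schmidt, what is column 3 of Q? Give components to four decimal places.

c_1 = (4, 0, -2, 1); ‖c_1‖ = 4.5826, so q_1 = (0.8729, 0.0000, -0.4364, 0.2182).
q_1·c_2 = 0.8729·0 + 0.0000·(-3) + (-0.4364)·3 + 0.2182·(-2) = -1.7457.
u_2 = c_2 + 1.7457·q_1 = (1.5238, -3.0000, 2.2381, -1.6190).
‖u_2‖ = 4.3534, so q_2 = (0.3500, -0.6891, 0.5141, -0.3719).
q_1·c_3 = 0.8729·(-1) + 0.0000·3 + (-0.4364)·1 + 0.2182·0 = -1.3093; q_2·c_3 = 0.3500·(-1) + (-0.6891)·3 + 0.5141·1 + (-0.3719)·0 = -1.9033.
u_3 = c_3 + 1.3093·q_1 + 1.9033·q_2 = (0.8090, 1.6884, 1.4070, -0.4221).
‖u_3‖ = 2.3798, so q_3 = (0.3400, 0.7095, 0.5912, -0.1774).

q_3 = (0.3400, 0.7095, 0.5912, -0.1774)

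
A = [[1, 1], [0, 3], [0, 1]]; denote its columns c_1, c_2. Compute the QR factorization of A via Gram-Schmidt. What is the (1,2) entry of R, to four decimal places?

r_{12} = 1.0000

c_1 = (1, 0, 0); ‖c_1‖ = 1.0000, so e_1 = (1.0000, 0.0000, 0.0000).
r_{12} = e_1·c_2 = 1.0000.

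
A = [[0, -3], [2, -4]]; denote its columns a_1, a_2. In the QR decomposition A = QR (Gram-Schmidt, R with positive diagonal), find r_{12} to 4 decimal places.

a_1 = (0, 2); ‖a_1‖ = 2.0000, so q_1 = (0.0000, 1.0000).
r_{12} = q_1·a_2 = -4.0000.

r_{12} = -4.0000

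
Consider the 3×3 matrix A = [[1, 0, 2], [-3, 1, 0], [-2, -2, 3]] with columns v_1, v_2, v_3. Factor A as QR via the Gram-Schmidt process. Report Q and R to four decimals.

Q = [[0.2673, -0.0322, 0.9631], [-0.8018, 0.5470, 0.2408], [-0.5345, -0.8365, 0.1204]], R = [[3.7417, 0.2673, -1.0690], [0.0000, 2.2200, -2.5740], [0.0000, 0.0000, 2.2873]]

v_1 = (1, -3, -2); ‖v_1‖ = 3.7417, so q_1 = (0.2673, -0.8018, -0.5345).
q_1·v_2 = 0.2673·0 + (-0.8018)·1 + (-0.5345)·(-2) = 0.2673.
u_2 = v_2 − 0.2673·q_1 = (-0.0714, 1.2143, -1.8571).
‖u_2‖ = 2.2200, so q_2 = (-0.0322, 0.5470, -0.8365).
q_1·v_3 = 0.2673·2 + (-0.8018)·0 + (-0.5345)·3 = -1.0690; q_2·v_3 = (-0.0322)·2 + 0.5470·0 + (-0.8365)·3 = -2.5740.
u_3 = v_3 + 1.0690·q_1 + 2.5740·q_2 = (2.2029, 0.5507, 0.2754).
‖u_3‖ = 2.2873, so q_3 = (0.9631, 0.2408, 0.1204).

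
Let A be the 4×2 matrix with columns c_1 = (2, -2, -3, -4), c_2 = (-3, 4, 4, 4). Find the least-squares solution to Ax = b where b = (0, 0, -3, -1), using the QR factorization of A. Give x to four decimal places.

x = (0.5897, 0.1538)

c_1 = (2, -2, -3, -4); ‖c_1‖ = 5.7446, so q_1 = (0.3482, -0.3482, -0.5222, -0.6963).
q_1·c_2 = 0.3482·(-3) + (-0.3482)·4 + (-0.5222)·4 + (-0.6963)·4 = -7.3113.
u_2 = c_2 + 7.3113·q_1 = (-0.4545, 1.4545, 0.1818, -1.0909).
‖u_2‖ = 1.8829, so q_2 = (-0.2414, 0.7725, 0.0966, -0.5794).
Qᵀb = (2.2630, 0.2897).
Back-substitute: x_2 = 0.2897/1.8829 = 0.1538.
x_1 = (2.2630 + 7.3113·0.1538)/5.7446 = 0.5897.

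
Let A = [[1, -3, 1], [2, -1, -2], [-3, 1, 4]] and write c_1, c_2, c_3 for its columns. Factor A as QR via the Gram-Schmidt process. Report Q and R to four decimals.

Q = [[0.2673, -0.9578, -0.1054], [0.5345, 0.0563, 0.8433], [-0.8018, -0.2817, 0.5270]], R = [[3.7417, -2.1381, -4.0089], [0.0000, 2.5355, -2.1974], [0.0000, 0.0000, 0.3162]]

e_1 = c_1/‖c_1‖ = (1, 2, -3)/3.7417 = (0.2673, 0.5345, -0.8018).
r_{12} = e_1·c_2 = -2.1381.
u_2 = c_2 + 2.1381·e_1 = (-2.4286, 0.1429, -0.7143).
‖u_2‖ = 2.5355, so e_2 = (-0.9578, 0.0563, -0.2817).
r_{13} = e_1·c_3 = -4.0089; r_{23} = e_2·c_3 = -2.1974.
u_3 = c_3 + 4.0089·e_1 + 2.1974·e_2 = (-0.0333, 0.2667, 0.1667).
‖u_3‖ = 0.3162, so e_3 = (-0.1054, 0.8433, 0.5270).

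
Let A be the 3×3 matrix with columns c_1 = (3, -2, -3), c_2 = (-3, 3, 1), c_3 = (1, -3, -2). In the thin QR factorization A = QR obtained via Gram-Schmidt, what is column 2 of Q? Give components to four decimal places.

c_1 = (3, -2, -3); ‖c_1‖ = 4.6904, so e_1 = (0.6396, -0.4264, -0.6396).
e_1·c_2 = 0.6396·(-3) + (-0.4264)·3 + (-0.6396)·1 = -3.8376.
u_2 = c_2 + 3.8376·e_1 = (-0.5455, 1.3636, -1.4545).
‖u_2‖ = 2.0671, so e_2 = (-0.2639, 0.6597, -0.7037).

e_2 = (-0.2639, 0.6597, -0.7037)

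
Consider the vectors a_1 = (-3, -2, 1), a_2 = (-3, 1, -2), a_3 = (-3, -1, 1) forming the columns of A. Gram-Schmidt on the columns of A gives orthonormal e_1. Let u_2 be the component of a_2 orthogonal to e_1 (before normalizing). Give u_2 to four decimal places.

e_1 = a_1/‖a_1‖ = (-3, -2, 1)/3.7417 = (-0.8018, -0.5345, 0.2673).
r_{12} = e_1·a_2 = 1.3363.
u_2 = a_2 − 1.3363·e_1 = (-1.9286, 1.7143, -2.3571).

u_2 = (-1.9286, 1.7143, -2.3571)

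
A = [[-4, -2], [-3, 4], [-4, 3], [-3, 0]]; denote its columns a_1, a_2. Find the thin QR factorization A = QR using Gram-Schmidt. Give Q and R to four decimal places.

a_1 = (-4, -3, -4, -3); ‖a_1‖ = 7.0711, so e_1 = (-0.5657, -0.4243, -0.5657, -0.4243).
e_1·a_2 = (-0.5657)·(-2) + (-0.4243)·4 + (-0.5657)·3 + (-0.4243)·0 = -2.2627.
u_2 = a_2 + 2.2627·e_1 = (-3.2800, 3.0400, 1.7200, -0.9600).
‖u_2‖ = 4.8867, so e_2 = (-0.6712, 0.6221, 0.3520, -0.1965).

Q = [[-0.5657, -0.6712], [-0.4243, 0.6221], [-0.5657, 0.3520], [-0.4243, -0.1965]], R = [[7.0711, -2.2627], [0.0000, 4.8867]]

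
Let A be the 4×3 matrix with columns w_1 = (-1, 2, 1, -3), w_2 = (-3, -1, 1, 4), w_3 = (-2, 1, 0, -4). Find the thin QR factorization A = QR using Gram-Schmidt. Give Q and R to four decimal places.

Q = [[-0.2582, -0.8131, -0.5013], [0.5164, 0.0739, -0.5691], [0.2582, 0.3696, -0.5244], [-0.7746, 0.4435, -0.3871]], R = [[3.8730, -2.5820, 4.1312], [0.0000, 4.5092, -0.0739], [0.0000, 0.0000, 1.9819]]

w_1 = (-1, 2, 1, -3); ‖w_1‖ = 3.8730, so q_1 = (-0.2582, 0.5164, 0.2582, -0.7746).
q_1·w_2 = (-0.2582)·(-3) + 0.5164·(-1) + 0.2582·1 + (-0.7746)·4 = -2.5820.
u_2 = w_2 + 2.5820·q_1 = (-3.6667, 0.3333, 1.6667, 2.0000).
‖u_2‖ = 4.5092, so q_2 = (-0.8131, 0.0739, 0.3696, 0.4435).
q_1·w_3 = (-0.2582)·(-2) + 0.5164·1 + 0.2582·0 + (-0.7746)·(-4) = 4.1312; q_2·w_3 = (-0.8131)·(-2) + 0.0739·1 + 0.3696·0 + 0.4435·(-4) = -0.0739.
u_3 = w_3 − 4.1312·q_1 + 0.0739·q_2 = (-0.9934, -1.1279, -1.0393, -0.7672).
‖u_3‖ = 1.9819, so q_3 = (-0.5013, -0.5691, -0.5244, -0.3871).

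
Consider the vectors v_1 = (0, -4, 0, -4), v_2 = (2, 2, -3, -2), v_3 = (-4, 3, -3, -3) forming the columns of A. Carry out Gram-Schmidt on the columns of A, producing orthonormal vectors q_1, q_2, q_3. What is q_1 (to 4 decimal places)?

q_1 = (0.0000, -0.7071, 0.0000, -0.7071)

v_1 = (0, -4, 0, -4); ‖v_1‖ = 5.6569, so q_1 = (0.0000, -0.7071, 0.0000, -0.7071).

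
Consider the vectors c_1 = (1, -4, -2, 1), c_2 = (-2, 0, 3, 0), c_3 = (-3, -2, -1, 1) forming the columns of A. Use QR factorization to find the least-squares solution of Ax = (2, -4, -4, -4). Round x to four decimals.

x = (0.7996, -0.7035, -0.1524)

c_1 = (1, -4, -2, 1); ‖c_1‖ = 4.6904, so q_1 = (0.2132, -0.8528, -0.4264, 0.2132).
q_1·c_2 = 0.2132·(-2) + (-0.8528)·0 + (-0.4264)·3 + 0.2132·0 = -1.7056.
u_2 = c_2 + 1.7056·q_1 = (-1.6364, -1.4545, 2.2727, 0.3636).
‖u_2‖ = 3.1766, so q_2 = (-0.5151, -0.4579, 0.7155, 0.1145).
q_1·c_3 = 0.2132·(-3) + (-0.8528)·(-2) + (-0.4264)·(-1) + 0.2132·1 = 1.7056; q_2·c_3 = (-0.5151)·(-3) + (-0.4579)·(-2) + 0.7155·(-1) + 0.1145·1 = 1.8602.
u_3 = c_3 − 1.7056·q_1 − 1.8602·q_2 = (-2.4054, 0.3063, -1.6036, 0.4234).
‖u_3‖ = 2.9378, so q_3 = (-0.8188, 0.1043, -0.5459, 0.1441).
Qᵀb = (4.6904, -2.5184, -0.4477).
Back-substitute: x_3 = -0.4477/2.9378 = -0.1524.
x_2 = (-2.5184 − 1.8602·(-0.1524))/3.1766 = -0.7035.
x_1 = (4.6904 + 1.7056·(-0.7035) − 1.7056·(-0.1524))/4.6904 = 0.7996.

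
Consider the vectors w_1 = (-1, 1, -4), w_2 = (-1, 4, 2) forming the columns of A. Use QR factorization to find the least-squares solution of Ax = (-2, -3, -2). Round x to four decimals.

w_1 = (-1, 1, -4); ‖w_1‖ = 4.2426, so e_1 = (-0.2357, 0.2357, -0.9428).
e_1·w_2 = (-0.2357)·(-1) + 0.2357·4 + (-0.9428)·2 = -0.7071.
u_2 = w_2 + 0.7071·e_1 = (-1.1667, 4.1667, 1.3333).
‖u_2‖ = 4.5277, so e_2 = (-0.2577, 0.9203, 0.2945).
Qᵀb = (1.6499, -2.8344).
Back-substitute: x_2 = -2.8344/4.5277 = -0.6260.
x_1 = (1.6499 + 0.7071·(-0.6260))/4.2426 = 0.2846.

x = (0.2846, -0.6260)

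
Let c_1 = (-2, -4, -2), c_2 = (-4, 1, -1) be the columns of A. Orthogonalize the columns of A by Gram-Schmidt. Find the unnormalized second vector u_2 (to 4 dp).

u_2 = (-3.5000, 2.0000, -0.5000)

q_1 = c_1/‖c_1‖ = (-2, -4, -2)/4.8990 = (-0.4082, -0.8165, -0.4082).
r_{12} = q_1·c_2 = 1.2247.
u_2 = c_2 − 1.2247·q_1 = (-3.5000, 2.0000, -0.5000).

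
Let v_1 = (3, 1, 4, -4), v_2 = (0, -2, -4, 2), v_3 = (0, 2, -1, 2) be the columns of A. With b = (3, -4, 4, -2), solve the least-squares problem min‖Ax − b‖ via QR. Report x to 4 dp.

v_1 = (3, 1, 4, -4); ‖v_1‖ = 6.4807, so e_1 = (0.4629, 0.1543, 0.6172, -0.6172).
e_1·v_2 = 0.4629·0 + 0.1543·(-2) + 0.6172·(-4) + (-0.6172)·2 = -4.0119.
u_2 = v_2 + 4.0119·e_1 = (1.8571, -1.3810, -1.5238, -0.4762).
‖u_2‖ = 2.8115, so e_2 = (0.6605, -0.4912, -0.5420, -0.1694).
e_1·v_3 = 0.4629·0 + 0.1543·2 + 0.6172·(-1) + (-0.6172)·2 = -1.5430; e_2·v_3 = 0.6605·0 + (-0.4912)·2 + (-0.5420)·(-1) + (-0.1694)·2 = -0.7791.
u_3 = v_3 + 1.5430·e_1 + 0.7791·e_2 = (1.2289, 1.8554, -0.4699, 0.9157).
‖u_3‖ = 2.4519, so e_3 = (0.5012, 0.7567, -0.1916, 0.3734).
Qᵀb = (4.4748, 2.1171, -3.0367).
Back-substitute: x_3 = -3.0367/2.4519 = -1.2385.
x_2 = (2.1171 + 0.7791·(-1.2385))/2.8115 = 0.4098.
x_1 = (4.4748 + 4.0119·0.4098 + 1.5430·(-1.2385))/6.4807 = 0.6493.

x = (0.6493, 0.4098, -1.2385)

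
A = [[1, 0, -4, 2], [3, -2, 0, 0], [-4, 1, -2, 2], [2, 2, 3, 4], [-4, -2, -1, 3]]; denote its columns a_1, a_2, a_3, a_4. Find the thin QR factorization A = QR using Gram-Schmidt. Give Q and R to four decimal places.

a_1 = (1, 3, -4, 2, -4); ‖a_1‖ = 6.7823, so e_1 = (0.1474, 0.4423, -0.5898, 0.2949, -0.5898).
e_1·a_2 = 0.1474·0 + 0.4423·(-2) + (-0.5898)·1 + 0.2949·2 + (-0.5898)·(-2) = 0.2949.
u_2 = a_2 − 0.2949·e_1 = (-0.0435, -2.1304, 1.1739, 1.9130, -1.8261).
‖u_2‖ = 3.5935, so e_2 = (-0.0121, -0.5929, 0.3267, 0.5324, -0.5082).
e_1·a_3 = 0.1474·(-4) + 0.4423·0 + (-0.5898)·(-2) + 0.2949·3 + (-0.5898)·(-1) = 2.0642; e_2·a_3 = (-0.0121)·(-4) + (-0.5929)·0 + 0.3267·(-2) + 0.5324·3 + (-0.5082)·(-1) = 1.5003.
u_3 = a_3 − 2.0642·e_1 − 1.5003·e_2 = (-4.2862, -0.0236, -1.2727, 1.5926, 0.9798).
‖u_3‖ = 4.8465, so e_3 = (-0.8844, -0.0049, -0.2626, 0.3286, 0.2022).
e_1·a_4 = 0.1474·2 + 0.4423·0 + (-0.5898)·2 + 0.2949·4 + (-0.5898)·3 = -1.4744; e_2·a_4 = (-0.0121)·2 + (-0.5929)·0 + 0.3267·2 + 0.5324·4 + (-0.5082)·3 = 1.2341; e_3·a_4 = (-0.8844)·2 + (-0.0049)·0 + (-0.2626)·2 + 0.3286·4 + 0.2022·3 = -0.3731.
u_4 = a_4 + 1.4744·e_1 − 1.2341·e_2 + 0.3731·e_3 = (1.9024, 1.3820, 0.6293, 3.9004, 2.8330).
‖u_4‖ = 5.4004, so e_4 = (0.3523, 0.2559, 0.1165, 0.7222, 0.5246).

Q = [[0.1474, -0.0121, -0.8844, 0.3523], [0.4423, -0.5929, -0.0049, 0.2559], [-0.5898, 0.3267, -0.2626, 0.1165], [0.2949, 0.5324, 0.3286, 0.7222], [-0.5898, -0.5082, 0.2022, 0.5246]], R = [[6.7823, 0.2949, 2.0642, -1.4744], [0.0000, 3.5935, 1.5003, 1.2341], [0.0000, 0.0000, 4.8465, -0.3731], [0.0000, 0.0000, 0.0000, 5.4004]]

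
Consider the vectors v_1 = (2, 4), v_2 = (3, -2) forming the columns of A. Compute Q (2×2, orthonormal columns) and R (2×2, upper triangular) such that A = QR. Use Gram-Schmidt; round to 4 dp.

Q = [[0.4472, 0.8944], [0.8944, -0.4472]], R = [[4.4721, -0.4472], [0.0000, 3.5777]]

v_1 = (2, 4); ‖v_1‖ = 4.4721, so e_1 = (0.4472, 0.8944).
e_1·v_2 = 0.4472·3 + 0.8944·(-2) = -0.4472.
u_2 = v_2 + 0.4472·e_1 = (3.2000, -1.6000).
‖u_2‖ = 3.5777, so e_2 = (0.8944, -0.4472).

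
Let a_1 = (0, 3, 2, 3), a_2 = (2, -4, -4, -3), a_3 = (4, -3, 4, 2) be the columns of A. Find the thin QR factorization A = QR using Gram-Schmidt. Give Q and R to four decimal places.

Q = [[0.0000, 0.7685, 0.4142], [0.6396, -0.0175, -0.5719], [0.4264, -0.5240, 0.7002], [0.6396, 0.3668, 0.1051]], R = [[4.6904, -6.1828, 1.0660], [0.0000, 2.6024, 1.7641], [0.0000, 0.0000, 6.3837]]

a_1 = (0, 3, 2, 3); ‖a_1‖ = 4.6904, so q_1 = (0.0000, 0.6396, 0.4264, 0.6396).
q_1·a_2 = 0.0000·2 + 0.6396·(-4) + 0.4264·(-4) + 0.6396·(-3) = -6.1828.
u_2 = a_2 + 6.1828·q_1 = (2.0000, -0.0455, -1.3636, 0.9545).
‖u_2‖ = 2.6024, so q_2 = (0.7685, -0.0175, -0.5240, 0.3668).
q_1·a_3 = 0.0000·4 + 0.6396·(-3) + 0.4264·4 + 0.6396·2 = 1.0660; q_2·a_3 = 0.7685·4 + (-0.0175)·(-3) + (-0.5240)·4 + 0.3668·2 = 1.7641.
u_3 = a_3 − 1.0660·q_1 − 1.7641·q_2 = (2.6443, -3.6510, 4.4698, 0.6711).
‖u_3‖ = 6.3837, so q_3 = (0.4142, -0.5719, 0.7002, 0.1051).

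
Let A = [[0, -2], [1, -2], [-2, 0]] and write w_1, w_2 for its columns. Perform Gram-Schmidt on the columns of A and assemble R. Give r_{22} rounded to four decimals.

w_1 = (0, 1, -2); ‖w_1‖ = 2.2361, so e_1 = (0.0000, 0.4472, -0.8944).
e_1·w_2 = 0.0000·(-2) + 0.4472·(-2) + (-0.8944)·0 = -0.8944.
u_2 = w_2 + 0.8944·e_1 = (-2.0000, -1.6000, -0.8000).
r_{22} = ‖u_2‖ = 2.6833.

r_{22} = 2.6833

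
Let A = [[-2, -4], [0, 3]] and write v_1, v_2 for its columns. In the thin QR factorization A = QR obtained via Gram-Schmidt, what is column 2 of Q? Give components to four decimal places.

e_2 = (0.0000, 1.0000)

v_1 = (-2, 0); ‖v_1‖ = 2.0000, so e_1 = (-1.0000, 0.0000).
e_1·v_2 = (-1.0000)·(-4) + 0.0000·3 = 4.0000.
u_2 = v_2 − 4.0000·e_1 = (0.0000, 3.0000).
‖u_2‖ = 3.0000, so e_2 = (0.0000, 1.0000).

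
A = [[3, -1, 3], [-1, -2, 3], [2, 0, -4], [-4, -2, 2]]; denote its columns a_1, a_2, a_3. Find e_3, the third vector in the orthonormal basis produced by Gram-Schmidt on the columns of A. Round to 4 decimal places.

e_3 = (0.3509, 0.0248, -0.9144, -0.2002)

a_1 = (3, -1, 2, -4); ‖a_1‖ = 5.4772, so e_1 = (0.5477, -0.1826, 0.3651, -0.7303).
e_1·a_2 = 0.5477·(-1) + (-0.1826)·(-2) + 0.3651·0 + (-0.7303)·(-2) = 1.2780.
u_2 = a_2 − 1.2780·e_1 = (-1.7000, -1.7667, -0.4667, -1.0667).
‖u_2‖ = 2.7142, so e_2 = (-0.6263, -0.6509, -0.1719, -0.3930).
e_1·a_3 = 0.5477·3 + (-0.1826)·3 + 0.3651·(-4) + (-0.7303)·2 = -1.8257; e_2·a_3 = (-0.6263)·3 + (-0.6509)·3 + (-0.1719)·(-4) + (-0.3930)·2 = -3.9300.
u_3 = a_3 + 1.8257·e_1 + 3.9300·e_2 = (1.5385, 0.1086, -4.0090, -0.8778).
‖u_3‖ = 4.3843, so e_3 = (0.3509, 0.0248, -0.9144, -0.2002).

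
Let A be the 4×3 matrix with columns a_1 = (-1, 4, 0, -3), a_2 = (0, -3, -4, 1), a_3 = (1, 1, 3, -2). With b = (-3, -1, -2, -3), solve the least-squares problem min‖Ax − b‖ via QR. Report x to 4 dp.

x = (0.7493, 1.0490, 0.4726)

a_1 = (-1, 4, 0, -3); ‖a_1‖ = 5.0990, so q_1 = (-0.1961, 0.7845, 0.0000, -0.5883).
q_1·a_2 = (-0.1961)·0 + 0.7845·(-3) + 0.0000·(-4) + (-0.5883)·1 = -2.9417.
u_2 = a_2 + 2.9417·q_1 = (-0.5769, -0.6923, -4.0000, -0.7308).
‖u_2‖ = 4.1649, so q_2 = (-0.1385, -0.1662, -0.9604, -0.1755).
q_1·a_3 = (-0.1961)·1 + 0.7845·1 + 0.0000·3 + (-0.5883)·(-2) = 1.7650; q_2·a_3 = (-0.1385)·1 + (-0.1662)·1 + (-0.9604)·3 + (-0.1755)·(-2) = -2.8351.
u_3 = a_3 − 1.7650·q_1 + 2.8351·q_2 = (0.9534, -0.8559, 0.2772, -1.4590).
‖u_3‖ = 1.9614, so q_3 = (0.4861, -0.4364, 0.1413, -0.7439).
Qᵀb = (1.5689, 3.0290, 0.9270).
Back-substitute: x_3 = 0.9270/1.9614 = 0.4726.
x_2 = (3.0290 + 2.8351·0.4726)/4.1649 = 1.0490.
x_1 = (1.5689 + 2.9417·1.0490 − 1.7650·0.4726)/5.0990 = 0.7493.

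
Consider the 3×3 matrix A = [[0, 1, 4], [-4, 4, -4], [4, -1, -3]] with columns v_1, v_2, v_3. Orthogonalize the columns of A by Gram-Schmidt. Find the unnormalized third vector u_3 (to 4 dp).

v_1 = (0, -4, 4); ‖v_1‖ = 5.6569, so e_1 = (0.0000, -0.7071, 0.7071).
e_1·v_2 = 0.0000·1 + (-0.7071)·4 + 0.7071·(-1) = -3.5355.
u_2 = v_2 + 3.5355·e_1 = (1.0000, 1.5000, 1.5000).
‖u_2‖ = 2.3452, so e_2 = (0.4264, 0.6396, 0.6396).
e_1·v_3 = 0.0000·4 + (-0.7071)·(-4) + 0.7071·(-3) = 0.7071; e_2·v_3 = 0.4264·4 + 0.6396·(-4) + 0.6396·(-3) = -2.7716.
u_3 = v_3 − 0.7071·e_1 + 2.7716·e_2 = (5.1818, -1.7273, -1.7273).

u_3 = (5.1818, -1.7273, -1.7273)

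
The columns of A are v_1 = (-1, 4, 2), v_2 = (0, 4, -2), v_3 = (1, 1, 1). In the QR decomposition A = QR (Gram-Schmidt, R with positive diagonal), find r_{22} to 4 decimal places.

v_1 = (-1, 4, 2); ‖v_1‖ = 4.5826, so e_1 = (-0.2182, 0.8729, 0.4364).
e_1·v_2 = (-0.2182)·0 + 0.8729·4 + 0.4364·(-2) = 2.6186.
u_2 = v_2 − 2.6186·e_1 = (0.5714, 1.7143, -3.1429).
r_{22} = ‖u_2‖ = 3.6253.

r_{22} = 3.6253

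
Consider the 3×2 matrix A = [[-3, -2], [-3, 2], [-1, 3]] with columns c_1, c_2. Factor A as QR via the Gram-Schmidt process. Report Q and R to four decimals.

c_1 = (-3, -3, -1); ‖c_1‖ = 4.3589, so q_1 = (-0.6882, -0.6882, -0.2294).
q_1·c_2 = (-0.6882)·(-2) + (-0.6882)·2 + (-0.2294)·3 = -0.6882.
u_2 = c_2 + 0.6882·q_1 = (-2.4737, 1.5263, 2.8421).
‖u_2‖ = 4.0653, so q_2 = (-0.6085, 0.3755, 0.6991).

Q = [[-0.6882, -0.6085], [-0.6882, 0.3755], [-0.2294, 0.6991]], R = [[4.3589, -0.6882], [0.0000, 4.0653]]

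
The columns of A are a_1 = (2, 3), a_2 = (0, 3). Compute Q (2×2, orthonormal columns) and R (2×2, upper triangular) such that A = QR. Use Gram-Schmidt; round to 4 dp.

Q = [[0.5547, -0.8321], [0.8321, 0.5547]], R = [[3.6056, 2.4962], [0.0000, 1.6641]]

a_1 = (2, 3); ‖a_1‖ = 3.6056, so e_1 = (0.5547, 0.8321).
e_1·a_2 = 0.5547·0 + 0.8321·3 = 2.4962.
u_2 = a_2 − 2.4962·e_1 = (-1.3846, 0.9231).
‖u_2‖ = 1.6641, so e_2 = (-0.8321, 0.5547).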